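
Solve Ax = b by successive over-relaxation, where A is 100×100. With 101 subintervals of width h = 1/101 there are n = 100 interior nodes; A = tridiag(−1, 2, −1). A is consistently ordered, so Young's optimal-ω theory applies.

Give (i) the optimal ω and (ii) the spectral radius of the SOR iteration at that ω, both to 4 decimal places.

ρ_J = max_k |cos(kπ/101)| = cos(π/101) = 0.9995
√(1 − cos²(π/101)) = sin(π/101) ≈ 0.03110.
ω* = 2 / (1 + 0.03110) = 2 / 1.03110 ≈ 1.9397.
Hence ρ(B_{ω*}) = 1.9397 − 1 = 0.9397.

ω* = 1.9397, ρ_SOR = 0.9397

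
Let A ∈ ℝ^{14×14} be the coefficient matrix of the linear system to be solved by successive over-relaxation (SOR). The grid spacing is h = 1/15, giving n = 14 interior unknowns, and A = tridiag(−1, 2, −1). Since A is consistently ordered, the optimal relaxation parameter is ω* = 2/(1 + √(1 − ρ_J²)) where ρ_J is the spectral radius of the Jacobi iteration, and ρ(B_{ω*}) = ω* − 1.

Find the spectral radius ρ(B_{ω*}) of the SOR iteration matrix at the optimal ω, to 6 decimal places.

ρ_SOR = 0.655750

[ρ_J] n=14: ρ(B_J) = cos(π/(n+1)) = cos(π/15) = 0.978148.
√(1 − cos²(π/15)) = sin(π/15) ≈ 0.2079117.
ω* = 2/(1+0.2079117) = 1.655750
ρ_SOR = ω* − 1 = 1.655750 − 1 = 0.655750.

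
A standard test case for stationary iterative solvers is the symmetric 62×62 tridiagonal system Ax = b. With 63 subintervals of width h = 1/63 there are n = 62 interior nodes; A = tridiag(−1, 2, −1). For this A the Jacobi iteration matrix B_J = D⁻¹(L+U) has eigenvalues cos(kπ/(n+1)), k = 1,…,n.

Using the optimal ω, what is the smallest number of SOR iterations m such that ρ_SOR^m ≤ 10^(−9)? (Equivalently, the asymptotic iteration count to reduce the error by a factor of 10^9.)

m = 208

n=62: λ(B_J) = 1 − λ(A)/2 = cos(kπ/63); k=1 gives ρ_J = 0.9987569.
√(1−ρ_J²) = |sin(π/63)| = 0.0498459
Young: ω* = 2/(1+√(1−ρ_J²)) = 2/(1+0.0498459) = 2/1.0498459 = 1.9050415.
ρ(B_{ω*}) = ω*−1 = 0.9050415
For 9 digits: m = 9·ln10 / (−ln 0.9050415) = 20.7233/0.0997745 = 207.701; round up → m = 208.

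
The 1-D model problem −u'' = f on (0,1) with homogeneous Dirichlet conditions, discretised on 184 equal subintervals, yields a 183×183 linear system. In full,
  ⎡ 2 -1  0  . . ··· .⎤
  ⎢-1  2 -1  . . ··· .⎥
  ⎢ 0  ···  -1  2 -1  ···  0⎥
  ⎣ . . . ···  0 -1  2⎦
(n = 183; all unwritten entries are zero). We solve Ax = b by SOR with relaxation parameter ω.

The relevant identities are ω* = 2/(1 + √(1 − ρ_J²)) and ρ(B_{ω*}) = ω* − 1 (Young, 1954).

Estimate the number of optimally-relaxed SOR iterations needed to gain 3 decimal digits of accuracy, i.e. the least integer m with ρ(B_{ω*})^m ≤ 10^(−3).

m = 203

With n=183, ρ(Jacobi) = cos(π/184) = 0.9998542.
root = sin(π/184) = 0.0170730  (since 1−cos² = sin²).
Then 2/(1+√(1−ρ_J²)) = 2/(1+0.0170730); ω* = 2/1.0170730 = 1.9664272.
ρ_SOR = ω* − 1 ≈ 0.9664272.
3·ln10 = 6.90776; −ln(0.9664272) = 0.0341493; m = ⌈6.90776/0.0341493⌉ = ⌈202.281⌉ = 203.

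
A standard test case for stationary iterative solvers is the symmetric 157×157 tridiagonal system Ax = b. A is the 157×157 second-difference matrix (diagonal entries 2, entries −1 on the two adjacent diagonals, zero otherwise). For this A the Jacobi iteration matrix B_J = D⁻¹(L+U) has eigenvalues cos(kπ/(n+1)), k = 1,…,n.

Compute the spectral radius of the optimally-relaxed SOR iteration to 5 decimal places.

ρ_J = max_k |cos(kπ/158)| = cos(π/158) = 0.99980
root = sin(π/158) = 0.019882  (since 1−cos² = sin²).
ω* = 2/(1+0.019882) = 1.96101
ρ(B_{ω*}) = ω*−1 = 0.96101

ρ_SOR = 0.96101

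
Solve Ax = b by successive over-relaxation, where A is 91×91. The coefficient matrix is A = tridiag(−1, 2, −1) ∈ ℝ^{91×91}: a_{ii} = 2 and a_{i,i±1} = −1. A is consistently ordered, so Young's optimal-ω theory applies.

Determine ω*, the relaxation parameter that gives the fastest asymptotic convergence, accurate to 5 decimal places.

B_J for the 91×91 system has eigenvalues cos(kπ/92); ρ_J = cos(π/92) = 0.99942.
√(1−ρ_J²) simplifies to sin(π/92) = 0.034141.
ω* = 2 / (1 + 0.034141) = 2 / 1.034141 ≈ 1.93397.
At ω = 1.93397 every |λ(B_ω)| = ω−1, so ρ_SOR = 0.93397.

ω* = 1.93397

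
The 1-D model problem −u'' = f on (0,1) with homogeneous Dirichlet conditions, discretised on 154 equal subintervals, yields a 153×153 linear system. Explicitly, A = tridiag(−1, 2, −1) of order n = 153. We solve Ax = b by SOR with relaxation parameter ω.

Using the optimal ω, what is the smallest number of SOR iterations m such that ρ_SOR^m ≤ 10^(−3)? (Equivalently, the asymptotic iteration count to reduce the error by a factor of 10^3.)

With n=153, ρ(Jacobi) = cos(π/154) = 0.9997919.
√(1−ρ_J²) = |sin(π/154)| = 0.0203985
[ω*] 2 ÷ (1 + 0.0203985) = 2 ÷ 1.0203985 = 1.9600186.
ρ(B_{ω*}) = ω*−1 = 0.9600186
m ≥ 3·ln10 / (−ln 0.9600186) = 169.297; smallest integer m = 170.

m = 170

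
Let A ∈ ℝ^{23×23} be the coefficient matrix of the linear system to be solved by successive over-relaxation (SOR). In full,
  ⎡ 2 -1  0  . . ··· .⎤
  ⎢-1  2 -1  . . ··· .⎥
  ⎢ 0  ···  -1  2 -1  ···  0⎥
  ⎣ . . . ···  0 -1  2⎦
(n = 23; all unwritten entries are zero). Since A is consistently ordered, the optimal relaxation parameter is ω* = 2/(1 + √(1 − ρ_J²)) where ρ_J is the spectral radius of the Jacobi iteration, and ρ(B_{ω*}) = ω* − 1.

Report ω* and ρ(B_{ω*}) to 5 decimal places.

n=23: λ(B_J) = 1 − λ(A)/2 = cos(kπ/24); k=1 gives ρ_J = 0.99144.
root = sin(π/24) = 0.130526  (since 1−cos² = sin²).
ω* = 2/(1 + 0.130526) = 2/1.130526 = 1.76909.
At ω = 1.76909 every |λ(B_ω)| = ω−1, so ρ_SOR = 0.76909.

ω* = 1.76909, ρ_SOR = 0.76909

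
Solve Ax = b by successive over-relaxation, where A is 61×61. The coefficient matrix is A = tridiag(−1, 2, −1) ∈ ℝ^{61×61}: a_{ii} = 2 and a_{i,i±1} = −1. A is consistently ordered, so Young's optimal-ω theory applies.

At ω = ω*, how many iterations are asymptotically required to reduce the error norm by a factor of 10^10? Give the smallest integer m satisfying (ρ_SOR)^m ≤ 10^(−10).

B_J for the 61×61 system has eigenvalues cos(kπ/62); ρ_J = cos(π/62) = 0.9987165.
root = sin(π/62) = 0.0506492  (since 1−cos² = sin²).
So ω* = 2/1.0506492 = 1.9035849 (Young).
and ρ(B_{ω*}) = 1.9035849 − 1 = 0.9035849.
ρ_SOR^m ≤ 10^(−10) ⇔ m ≥ 10·ln10/(−ln 0.9035849) = 23.0259/0.101385 = 227.113; m = ⌈227.113⌉ = 228.

m = 228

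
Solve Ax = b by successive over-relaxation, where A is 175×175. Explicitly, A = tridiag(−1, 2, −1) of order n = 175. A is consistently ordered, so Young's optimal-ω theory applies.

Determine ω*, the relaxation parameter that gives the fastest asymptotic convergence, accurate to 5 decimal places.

ω* = 1.96493

spectrum of D⁻¹(L+U) = {cos(kπ/176) : 1≤k≤175}; ρ_J = cos(π/176) = 0.99984.
1 − cos²(π/176) = sin²(π/176) ⇒ √(1−ρ_J²) = sin(π/176) = 0.017849.
ω* = 2/(1+0.017849) = 1.96493
and ρ(B_{ω*}) = 1.96493 − 1 = 0.96493.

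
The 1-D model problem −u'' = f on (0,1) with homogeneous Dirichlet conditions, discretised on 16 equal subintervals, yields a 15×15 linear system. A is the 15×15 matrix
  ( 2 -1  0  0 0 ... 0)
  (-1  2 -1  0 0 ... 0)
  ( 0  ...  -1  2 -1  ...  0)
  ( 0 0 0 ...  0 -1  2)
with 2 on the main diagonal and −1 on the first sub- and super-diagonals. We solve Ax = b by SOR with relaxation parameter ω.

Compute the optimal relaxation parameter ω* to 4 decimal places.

ω* = 1.6735

ρ_J = max_k |cos(kπ/16)| = cos(π/16) = 0.9808
root = sin(π/16) = 0.19509  (since 1−cos² = sin²).
Then 2/(1+√(1−ρ_J²)) = 2/(1+0.19509); ω* = 2/1.19509 = 1.6735.
and ρ(B_{ω*}) = 1.6735 − 1 = 0.6735.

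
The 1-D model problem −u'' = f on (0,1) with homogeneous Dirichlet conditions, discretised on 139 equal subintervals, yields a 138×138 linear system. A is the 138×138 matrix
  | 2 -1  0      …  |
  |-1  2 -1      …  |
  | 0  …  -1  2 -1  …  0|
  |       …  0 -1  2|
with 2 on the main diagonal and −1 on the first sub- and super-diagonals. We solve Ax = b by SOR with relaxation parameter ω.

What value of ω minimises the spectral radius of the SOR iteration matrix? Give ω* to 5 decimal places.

ω* = 1.95580

½·tridiag(1,0,1) at n=138: λ_k = cos(kπ/139); max |λ| at k=1 ⇒ ρ_J = cos(π/139) ≈ 0.99974.
√(1 − cos²(π/139)) = sin(π/139) ≈ 0.022599.
ω* = 2 / (1 + 0.022599) = 2 / 1.022599 ≈ 1.95580.
ρ_SOR = ω* − 1 ≈ 0.95580.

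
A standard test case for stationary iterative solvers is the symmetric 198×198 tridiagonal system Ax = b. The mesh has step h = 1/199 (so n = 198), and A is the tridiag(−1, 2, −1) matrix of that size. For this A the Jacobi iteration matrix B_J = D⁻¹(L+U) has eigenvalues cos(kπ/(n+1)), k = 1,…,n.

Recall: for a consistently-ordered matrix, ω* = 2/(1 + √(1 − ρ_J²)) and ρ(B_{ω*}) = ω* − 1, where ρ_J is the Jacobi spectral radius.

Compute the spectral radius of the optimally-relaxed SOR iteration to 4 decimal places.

ρ_SOR = 0.9689

spectrum of D⁻¹(L+U) = {cos(kπ/199) : 1≤k≤198}; ρ_J = cos(π/199) = 0.9999.
√(1 − cos²(π/199)) = sin(π/199) ≈ 0.01579.
ω* = 2/(1 + 0.01579) = 2/1.01579 = 1.9689.
ρ(B_{ω*}) = ω*−1 = 0.9689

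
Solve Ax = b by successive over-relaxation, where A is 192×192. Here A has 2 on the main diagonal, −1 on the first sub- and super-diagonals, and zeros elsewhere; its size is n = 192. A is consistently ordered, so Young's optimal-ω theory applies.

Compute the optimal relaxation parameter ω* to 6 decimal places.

½·tridiag(1,0,1) at n=192: λ_k = cos(kπ/193); max |λ| at k=1 ⇒ ρ_J = cos(π/193) ≈ 0.999868.
1 − cos²(π/193) = sin²(π/193) ⇒ √(1−ρ_J²) = sin(π/193) = 0.0162770.
ω* = 2 / (1 + 0.0162770) = 2 / 1.0162770 ≈ 1.967967.
[ρ_SOR] ω* − 1 = 0.967967.

ω* = 1.967967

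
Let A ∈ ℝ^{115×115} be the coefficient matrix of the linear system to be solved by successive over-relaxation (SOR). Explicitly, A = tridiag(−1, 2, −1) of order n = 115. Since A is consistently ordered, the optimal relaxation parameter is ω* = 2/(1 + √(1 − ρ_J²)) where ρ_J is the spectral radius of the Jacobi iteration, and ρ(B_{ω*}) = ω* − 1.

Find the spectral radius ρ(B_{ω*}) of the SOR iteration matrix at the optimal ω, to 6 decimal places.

B_J for the 115×115 system has eigenvalues cos(kπ/116); ρ_J = cos(π/116) = 0.999633.
√(1−ρ_J²) = |sin(π/116)| = 0.0270794
So ω* = 2/1.0270794 = 1.947269 (Young).
and ρ(B_{ω*}) = 1.947269 − 1 = 0.947269.

ρ_SOR = 0.947269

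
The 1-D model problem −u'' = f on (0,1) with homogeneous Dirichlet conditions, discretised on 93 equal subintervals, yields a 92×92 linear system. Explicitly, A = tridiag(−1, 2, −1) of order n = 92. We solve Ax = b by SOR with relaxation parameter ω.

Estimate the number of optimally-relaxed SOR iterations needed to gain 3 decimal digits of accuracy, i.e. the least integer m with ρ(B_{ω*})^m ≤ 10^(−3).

m = 103

½·tridiag(1,0,1) at n=92: λ_k = cos(kπ/93); max |λ| at k=1 ⇒ ρ_J = cos(π/93) ≈ 0.9994295.
√(1−ρ_J²) simplifies to sin(π/93) = 0.0337741.
Then 2/(1+√(1−ρ_J²)) = 2/(1+0.0337741); ω* = 2/1.0337741 = 1.9346586.
[ρ_SOR] ω* − 1 = 0.9346586.
For 3 digits: m = 3·ln10 / (−ln 0.9346586) = 6.90776/0.067574 = 102.225; round up → m = 103.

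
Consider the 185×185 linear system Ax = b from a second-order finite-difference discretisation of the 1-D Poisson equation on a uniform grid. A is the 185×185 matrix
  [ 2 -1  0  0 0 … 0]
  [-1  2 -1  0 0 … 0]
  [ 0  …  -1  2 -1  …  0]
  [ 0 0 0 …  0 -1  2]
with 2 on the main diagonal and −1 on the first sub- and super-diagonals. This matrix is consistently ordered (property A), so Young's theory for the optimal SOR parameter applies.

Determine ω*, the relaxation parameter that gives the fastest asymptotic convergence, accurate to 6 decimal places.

ω* = 1.966782

B_J for the 185×185 system has eigenvalues cos(kπ/186); ρ_J = cos(π/186) = 0.999857.
√(1−ρ_J²) simplifies to sin(π/186) = 0.0168895.
ω* = 2/(1+0.0168895) = 1.966782
[ρ_SOR] ω* − 1 = 0.966782.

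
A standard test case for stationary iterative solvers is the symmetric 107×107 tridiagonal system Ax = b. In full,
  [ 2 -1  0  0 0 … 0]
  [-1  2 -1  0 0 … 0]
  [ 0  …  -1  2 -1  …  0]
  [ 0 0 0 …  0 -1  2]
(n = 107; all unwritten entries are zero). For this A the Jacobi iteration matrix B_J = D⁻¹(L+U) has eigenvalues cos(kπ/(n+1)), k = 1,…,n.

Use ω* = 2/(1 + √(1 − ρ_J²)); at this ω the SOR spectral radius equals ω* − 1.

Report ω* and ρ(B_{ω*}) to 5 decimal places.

[ρ_J] n=107: ρ(B_J) = cos(π/(n+1)) = cos(π/108) = 0.99958.
√(1−ρ_J²) simplifies to sin(π/108) = 0.029085.
[ω*] 2 ÷ (1 + 0.029085) = 2 ÷ 1.029085 = 1.94347.
At ω = 1.94347 every |λ(B_ω)| = ω−1, so ρ_SOR = 0.94347.

ω* = 1.94347, ρ_SOR = 0.94347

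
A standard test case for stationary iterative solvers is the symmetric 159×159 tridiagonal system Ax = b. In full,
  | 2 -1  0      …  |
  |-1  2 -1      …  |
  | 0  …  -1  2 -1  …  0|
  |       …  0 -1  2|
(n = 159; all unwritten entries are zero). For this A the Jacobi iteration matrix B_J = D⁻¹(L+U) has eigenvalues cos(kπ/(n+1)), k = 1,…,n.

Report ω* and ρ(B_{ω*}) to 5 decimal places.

[ρ_J] n=159: ρ(B_J) = cos(π/(n+1)) = cos(π/160) = 0.99981.
root = sin(π/160) = 0.019634  (since 1−cos² = sin²).
ω* = 2/(1 + 0.019634) = 2/1.019634 = 1.96149.
Hence ρ(B_{ω*}) = 1.96149 − 1 = 0.96149.

ω* = 1.96149, ρ_SOR = 0.96149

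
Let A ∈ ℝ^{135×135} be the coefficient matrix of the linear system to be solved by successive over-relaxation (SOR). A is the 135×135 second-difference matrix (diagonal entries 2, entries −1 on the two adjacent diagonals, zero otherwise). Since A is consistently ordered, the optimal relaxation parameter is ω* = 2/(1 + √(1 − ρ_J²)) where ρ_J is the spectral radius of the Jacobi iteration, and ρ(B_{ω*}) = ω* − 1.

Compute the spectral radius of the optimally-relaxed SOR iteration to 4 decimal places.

ρ_SOR = 0.9548

½·tridiag(1,0,1) at n=135: λ_k = cos(kπ/136); max |λ| at k=1 ⇒ ρ_J = cos(π/136) ≈ 0.9997.
√(1 − cos²(π/136)) = sin(π/136) ≈ 0.02310.
So ω* = 2/1.02310 = 1.9548 (Young).
and ρ(B_{ω*}) = 1.9548 − 1 = 0.9548.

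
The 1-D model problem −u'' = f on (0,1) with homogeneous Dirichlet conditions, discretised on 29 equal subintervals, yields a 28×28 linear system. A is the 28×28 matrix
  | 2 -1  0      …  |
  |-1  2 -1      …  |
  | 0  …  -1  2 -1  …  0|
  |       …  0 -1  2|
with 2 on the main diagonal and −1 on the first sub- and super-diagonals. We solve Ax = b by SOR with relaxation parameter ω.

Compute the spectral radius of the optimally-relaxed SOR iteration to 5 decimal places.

[ρ_J] n=28: ρ(B_J) = cos(π/(n+1)) = cos(π/29) = 0.99414.
√(1 − cos²(π/29)) = sin(π/29) ≈ 0.108119.
ω* = 2 / (1 + 0.108119) = 2 / 1.108119 ≈ 1.80486.
Hence ρ(B_{ω*}) = 1.80486 − 1 = 0.80486.

ρ_SOR = 0.80486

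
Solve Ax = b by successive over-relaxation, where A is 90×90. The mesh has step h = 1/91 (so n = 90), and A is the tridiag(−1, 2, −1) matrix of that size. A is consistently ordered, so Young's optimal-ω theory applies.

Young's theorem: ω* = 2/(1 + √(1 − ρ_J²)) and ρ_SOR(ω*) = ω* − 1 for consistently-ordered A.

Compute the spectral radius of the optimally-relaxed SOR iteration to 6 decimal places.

ρ_SOR = 0.933271

ρ_J = max_k |cos(kπ/91)| = cos(π/91) = 0.999404
root = sin(π/91) = 0.0345161  (since 1−cos² = sin²).
[ω*] 2 ÷ (1 + 0.0345161) = 2 ÷ 1.0345161 = 1.933271.
ρ_SOR = ω* − 1 ≈ 0.933271.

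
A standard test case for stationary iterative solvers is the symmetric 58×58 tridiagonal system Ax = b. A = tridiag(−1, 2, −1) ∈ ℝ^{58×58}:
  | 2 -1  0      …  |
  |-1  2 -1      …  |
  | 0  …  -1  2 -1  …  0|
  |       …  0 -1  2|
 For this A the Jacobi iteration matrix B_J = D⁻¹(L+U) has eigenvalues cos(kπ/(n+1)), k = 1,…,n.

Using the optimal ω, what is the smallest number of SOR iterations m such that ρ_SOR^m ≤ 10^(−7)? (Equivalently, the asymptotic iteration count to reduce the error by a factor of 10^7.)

n=58: λ(B_J) = 1 − λ(A)/2 = cos(kπ/59); k=1 gives ρ_J = 0.9985827.
1 − cos²(π/59) = sin²(π/59) ⇒ √(1−ρ_J²) = sin(π/59) = 0.0532222.
So ω* = 2/1.0532222 = 1.8989345 (Young).
At ω = 1.8989345 every |λ(B_ω)| = ω−1, so ρ_SOR = 0.8989345.
(0.8989345)^m ≤ 10^{−7}  ⇒  m·ln(0.8989345) ≤ −7·ln10  ⇒  m ≥ 151.280  ⇒  m = 152

m = 152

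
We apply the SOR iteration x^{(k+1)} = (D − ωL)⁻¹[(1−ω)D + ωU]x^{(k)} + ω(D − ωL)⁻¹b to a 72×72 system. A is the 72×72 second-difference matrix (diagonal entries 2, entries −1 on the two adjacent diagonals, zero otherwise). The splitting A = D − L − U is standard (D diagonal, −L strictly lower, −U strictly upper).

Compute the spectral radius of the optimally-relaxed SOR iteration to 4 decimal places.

B_J for the 72×72 system has eigenvalues cos(kπ/73); ρ_J = cos(π/73) = 0.9991.
√(1−ρ_J²) = |sin(π/73)| = 0.04302
ω* = 2/(1 + 0.04302) = 2/1.04302 = 1.9175.
ρ_SOR = ω* − 1 ≈ 0.9175.

ρ_SOR = 0.9175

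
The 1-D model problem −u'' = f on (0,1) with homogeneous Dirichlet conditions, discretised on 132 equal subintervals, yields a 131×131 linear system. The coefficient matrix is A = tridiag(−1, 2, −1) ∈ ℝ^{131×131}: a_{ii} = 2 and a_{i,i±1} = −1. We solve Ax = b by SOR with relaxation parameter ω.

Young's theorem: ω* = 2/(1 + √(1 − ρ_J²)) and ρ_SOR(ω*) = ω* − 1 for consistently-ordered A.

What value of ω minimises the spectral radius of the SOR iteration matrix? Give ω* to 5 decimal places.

spectrum of D⁻¹(L+U) = {cos(kπ/132) : 1≤k≤131}; ρ_J = cos(π/132) = 0.99972.
root = sin(π/132) = 0.023798  (since 1−cos² = sin²).
So ω* = 2/1.023798 = 1.95351 (Young).
Hence ρ(B_{ω*}) = 1.95351 − 1 = 0.95351.

ω* = 1.95351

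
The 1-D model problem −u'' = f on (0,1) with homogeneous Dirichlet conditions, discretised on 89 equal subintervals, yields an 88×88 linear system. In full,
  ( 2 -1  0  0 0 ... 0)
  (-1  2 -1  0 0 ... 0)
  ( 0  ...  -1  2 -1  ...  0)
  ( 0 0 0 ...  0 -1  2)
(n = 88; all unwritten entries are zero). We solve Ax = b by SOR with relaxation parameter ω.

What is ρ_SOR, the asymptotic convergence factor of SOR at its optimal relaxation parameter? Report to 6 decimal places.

ρ_SOR = 0.931823

B_J for the 88×88 system has eigenvalues cos(kπ/89); ρ_J = cos(π/89) = 0.999377.
√(1 − cos²(π/89)) = sin(π/89) ≈ 0.0352915.
ω* = 2/(1+0.0352915) = 1.931823
Hence ρ(B_{ω*}) = 1.931823 − 1 = 0.931823.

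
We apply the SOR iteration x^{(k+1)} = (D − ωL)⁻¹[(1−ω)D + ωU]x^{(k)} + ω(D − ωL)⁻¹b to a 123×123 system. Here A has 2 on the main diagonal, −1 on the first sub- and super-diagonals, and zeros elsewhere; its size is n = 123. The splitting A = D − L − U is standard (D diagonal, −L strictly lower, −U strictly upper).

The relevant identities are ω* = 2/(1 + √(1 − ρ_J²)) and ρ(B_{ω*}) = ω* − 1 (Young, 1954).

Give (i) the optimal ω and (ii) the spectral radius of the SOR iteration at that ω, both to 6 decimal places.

spectrum of D⁻¹(L+U) = {cos(kπ/124) : 1≤k≤123}; ρ_J = cos(π/124) = 0.999679.
1 − cos²(π/124) = sin²(π/124) ⇒ √(1−ρ_J²) = sin(π/124) = 0.0253327.
[ω*] 2 ÷ (1 + 0.0253327) = 2 ÷ 1.0253327 = 1.950586.
ρ_SOR = ω* − 1 ≈ 0.950586.

ω* = 1.950586, ρ_SOR = 0.950586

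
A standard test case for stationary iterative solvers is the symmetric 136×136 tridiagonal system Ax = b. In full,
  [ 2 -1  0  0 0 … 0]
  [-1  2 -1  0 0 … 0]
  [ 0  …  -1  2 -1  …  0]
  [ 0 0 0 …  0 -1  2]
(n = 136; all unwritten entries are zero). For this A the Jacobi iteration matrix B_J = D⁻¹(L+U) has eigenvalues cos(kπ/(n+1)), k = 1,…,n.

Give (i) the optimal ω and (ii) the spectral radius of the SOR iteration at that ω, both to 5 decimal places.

ω* = 1.95517, ρ_SOR = 0.95517

n=136: λ(B_J) = 1 − λ(A)/2 = cos(kπ/137); k=1 gives ρ_J = 0.99974.
root = sin(π/137) = 0.022929  (since 1−cos² = sin²).
So ω* = 2/1.022929 = 1.95517 (Young).
ρ(B_{ω*}) = ω*−1 = 0.95517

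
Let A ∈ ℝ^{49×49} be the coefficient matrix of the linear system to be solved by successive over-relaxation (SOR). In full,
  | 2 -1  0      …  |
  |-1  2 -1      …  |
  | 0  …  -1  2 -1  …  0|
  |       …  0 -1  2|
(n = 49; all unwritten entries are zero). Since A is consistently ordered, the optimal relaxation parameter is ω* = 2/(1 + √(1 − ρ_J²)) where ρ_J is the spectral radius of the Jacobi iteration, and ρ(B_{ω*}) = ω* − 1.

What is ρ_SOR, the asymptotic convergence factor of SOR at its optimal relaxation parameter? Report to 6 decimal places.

With n=49, ρ(Jacobi) = cos(π/50) = 0.998027.
√(1 − cos²(π/50)) = sin(π/50) ≈ 0.0627905.
Then 2/(1+√(1−ρ_J²)) = 2/(1+0.0627905); ω* = 2/1.0627905 = 1.881838.
ρ_SOR = ω* − 1 ≈ 0.881838.

ρ_SOR = 0.881838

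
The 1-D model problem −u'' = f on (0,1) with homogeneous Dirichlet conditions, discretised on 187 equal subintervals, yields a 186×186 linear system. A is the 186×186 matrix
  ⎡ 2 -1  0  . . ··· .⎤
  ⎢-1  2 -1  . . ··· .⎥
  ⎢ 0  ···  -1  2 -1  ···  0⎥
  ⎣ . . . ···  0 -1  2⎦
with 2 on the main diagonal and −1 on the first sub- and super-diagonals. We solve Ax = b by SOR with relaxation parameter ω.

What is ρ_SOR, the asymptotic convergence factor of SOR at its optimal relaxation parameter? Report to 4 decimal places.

[ρ_J] n=186: ρ(B_J) = cos(π/(n+1)) = cos(π/187) = 0.9999.
√(1−ρ_J²) simplifies to sin(π/187) = 0.01680.
So ω* = 2/1.01680 = 1.9670 (Young).
At ω = 1.9670 every |λ(B_ω)| = ω−1, so ρ_SOR = 0.9670.

ρ_SOR = 0.9670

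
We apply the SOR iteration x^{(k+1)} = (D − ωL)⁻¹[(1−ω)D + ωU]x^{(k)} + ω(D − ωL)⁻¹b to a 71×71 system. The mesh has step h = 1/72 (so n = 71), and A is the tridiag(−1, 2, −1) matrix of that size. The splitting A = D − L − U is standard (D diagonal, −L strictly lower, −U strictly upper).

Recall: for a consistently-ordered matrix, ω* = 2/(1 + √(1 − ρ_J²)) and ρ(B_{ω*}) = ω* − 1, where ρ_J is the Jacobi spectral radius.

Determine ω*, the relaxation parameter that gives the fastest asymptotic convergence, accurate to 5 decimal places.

ω* = 1.91641

ρ_J = max_k |cos(kπ/72)| = cos(π/72) = 0.99905
root = sin(π/72) = 0.043619  (since 1−cos² = sin²).
[ω*] 2 ÷ (1 + 0.043619) = 2 ÷ 1.043619 = 1.91641.
ρ_SOR = ω* − 1 ≈ 0.91641.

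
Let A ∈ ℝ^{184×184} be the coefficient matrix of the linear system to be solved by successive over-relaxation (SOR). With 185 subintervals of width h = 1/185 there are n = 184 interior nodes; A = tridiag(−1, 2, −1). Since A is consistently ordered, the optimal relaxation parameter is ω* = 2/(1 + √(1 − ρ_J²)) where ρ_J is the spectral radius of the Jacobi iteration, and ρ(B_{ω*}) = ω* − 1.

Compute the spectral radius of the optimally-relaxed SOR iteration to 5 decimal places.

[ρ_J] n=184: ρ(B_J) = cos(π/(n+1)) = cos(π/185) = 0.99986.
√(1−ρ_J²) simplifies to sin(π/185) = 0.016981.
Young: ω* = 2/(1+√(1−ρ_J²)) = 2/(1+0.016981) = 2/1.016981 = 1.96661.
and ρ(B_{ω*}) = 1.96661 − 1 = 0.96661.

ρ_SOR = 0.96661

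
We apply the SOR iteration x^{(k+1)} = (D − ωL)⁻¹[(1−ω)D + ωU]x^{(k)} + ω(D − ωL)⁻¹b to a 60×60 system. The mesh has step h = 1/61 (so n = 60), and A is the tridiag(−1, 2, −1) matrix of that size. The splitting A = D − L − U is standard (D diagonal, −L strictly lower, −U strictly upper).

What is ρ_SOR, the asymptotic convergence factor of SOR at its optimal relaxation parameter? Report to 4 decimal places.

ρ_SOR = 0.9021

½·tridiag(1,0,1) at n=60: λ_k = cos(kπ/61); max |λ| at k=1 ⇒ ρ_J = cos(π/61) ≈ 0.9987.
√(1 − cos²(π/61)) = sin(π/61) ≈ 0.05148.
ω* = 2/(1 + 0.05148) = 2/1.05148 = 1.9021.
and ρ(B_{ω*}) = 1.9021 − 1 = 0.9021.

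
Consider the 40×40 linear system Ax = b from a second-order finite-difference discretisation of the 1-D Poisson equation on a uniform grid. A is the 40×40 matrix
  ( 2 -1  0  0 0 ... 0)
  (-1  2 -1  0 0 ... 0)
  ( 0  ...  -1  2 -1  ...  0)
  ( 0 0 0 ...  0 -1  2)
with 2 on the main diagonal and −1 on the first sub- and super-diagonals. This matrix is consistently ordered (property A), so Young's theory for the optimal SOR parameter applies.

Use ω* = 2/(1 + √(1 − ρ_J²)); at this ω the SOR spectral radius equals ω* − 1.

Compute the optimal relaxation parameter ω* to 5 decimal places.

ω* = 1.85779

[ρ_J] n=40: ρ(B_J) = cos(π/(n+1)) = cos(π/41) = 0.99707.
√(1−ρ_J²) = |sin(π/41)| = 0.076549
ω* = 2/(1 + 0.076549) = 2/1.076549 = 1.85779.
ρ_SOR = ω* − 1 ≈ 0.85779.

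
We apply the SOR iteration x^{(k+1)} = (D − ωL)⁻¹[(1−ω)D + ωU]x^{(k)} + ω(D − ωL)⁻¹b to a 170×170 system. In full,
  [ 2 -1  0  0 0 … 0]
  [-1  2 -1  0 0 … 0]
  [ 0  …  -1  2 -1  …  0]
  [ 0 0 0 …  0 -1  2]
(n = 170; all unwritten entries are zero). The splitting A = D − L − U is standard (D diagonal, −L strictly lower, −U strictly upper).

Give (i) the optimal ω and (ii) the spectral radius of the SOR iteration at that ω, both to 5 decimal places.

ω* = 1.96392, ρ_SOR = 0.96392

B_J for the 170×170 system has eigenvalues cos(kπ/171); ρ_J = cos(π/171) = 0.99983.
1 − cos²(π/171) = sin²(π/171) ⇒ √(1−ρ_J²) = sin(π/171) = 0.018371.
ω* = 2 / (1 + 0.018371) = 2 / 1.018371 ≈ 1.96392.
ρ_SOR = ω* − 1 ≈ 0.96392.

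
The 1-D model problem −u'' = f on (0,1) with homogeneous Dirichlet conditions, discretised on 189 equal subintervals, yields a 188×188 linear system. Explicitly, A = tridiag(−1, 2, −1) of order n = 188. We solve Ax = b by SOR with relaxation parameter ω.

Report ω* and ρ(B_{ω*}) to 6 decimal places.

ω* = 1.967301, ρ_SOR = 0.967301

n=188: λ(B_J) = 1 − λ(A)/2 = cos(kπ/189); k=1 gives ρ_J = 0.999862.
√(1 − cos²(π/189)) = sin(π/189) ≈ 0.0166214.
ω* = 2 / (1 + 0.0166214) = 2 / 1.0166214 ≈ 1.967301.
ρ_SOR = ω* − 1 = 1.967301 − 1 = 0.967301.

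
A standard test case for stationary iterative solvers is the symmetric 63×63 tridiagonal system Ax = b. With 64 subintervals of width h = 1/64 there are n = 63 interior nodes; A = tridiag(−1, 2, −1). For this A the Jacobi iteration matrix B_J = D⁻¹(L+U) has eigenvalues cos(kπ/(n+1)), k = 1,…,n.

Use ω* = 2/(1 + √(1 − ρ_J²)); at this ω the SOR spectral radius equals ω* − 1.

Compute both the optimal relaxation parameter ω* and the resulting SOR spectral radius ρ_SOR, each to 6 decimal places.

With n=63, ρ(Jacobi) = cos(π/64) = 0.998795.
√(1−ρ_J²) = |sin(π/64)| = 0.0490677
ω* = 2/(1+0.0490677) = 1.906455
ρ_SOR = ω* − 1 = 1.906455 − 1 = 0.906455.

ω* = 1.906455, ρ_SOR = 0.906455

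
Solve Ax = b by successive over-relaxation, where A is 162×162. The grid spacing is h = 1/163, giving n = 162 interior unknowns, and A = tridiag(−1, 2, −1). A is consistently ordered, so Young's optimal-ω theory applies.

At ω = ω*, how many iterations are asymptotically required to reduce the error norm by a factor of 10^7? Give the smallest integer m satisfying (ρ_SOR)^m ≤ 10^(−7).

½·tridiag(1,0,1) at n=162: λ_k = cos(kπ/163); max |λ| at k=1 ⇒ ρ_J = cos(π/163) ≈ 0.9998143.
√(1−ρ_J²) = |sin(π/163)| = 0.0192724
So ω* = 2/1.0192724 = 1.9621840 (Young).
ρ_SOR = ω* − 1 ≈ 0.9621840.
(0.9621840)^m ≤ 10^{−7}  ⇒  m·ln(0.9621840) ≤ −7·ln10  ⇒  m ≥ 418.113  ⇒  m = 419

m = 419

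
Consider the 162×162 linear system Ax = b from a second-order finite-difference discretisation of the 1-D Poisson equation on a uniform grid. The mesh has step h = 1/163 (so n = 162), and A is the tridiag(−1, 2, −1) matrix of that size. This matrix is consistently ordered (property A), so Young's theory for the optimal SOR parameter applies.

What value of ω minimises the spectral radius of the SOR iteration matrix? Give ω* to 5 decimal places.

ω* = 1.96218

spectrum of D⁻¹(L+U) = {cos(kπ/163) : 1≤k≤162}; ρ_J = cos(π/163) = 0.99981.
√(1−ρ_J²) = |sin(π/163)| = 0.019272
ω* = 2/(1 + 0.019272) = 2/1.019272 = 1.96218.
ρ_SOR = ω* − 1 ≈ 0.96218.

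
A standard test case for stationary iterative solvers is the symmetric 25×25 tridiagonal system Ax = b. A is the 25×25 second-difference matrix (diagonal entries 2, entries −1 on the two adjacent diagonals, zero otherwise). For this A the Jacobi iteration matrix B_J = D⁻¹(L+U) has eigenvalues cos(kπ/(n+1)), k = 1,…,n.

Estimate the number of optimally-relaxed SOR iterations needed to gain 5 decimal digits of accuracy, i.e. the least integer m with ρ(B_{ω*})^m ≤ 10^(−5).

m = 48

spectrum of D⁻¹(L+U) = {cos(kπ/26) : 1≤k≤25}; ρ_J = cos(π/26) = 0.9927089.
1 − cos²(π/26) = sin²(π/26) ⇒ √(1−ρ_J²) = sin(π/26) = 0.1205367.
So ω* = 2/1.1205367 = 1.7848590 (Young).
Hence ρ(B_{ω*}) = 1.7848590 − 1 = 0.7848590.
For 5 digits: m = 5·ln10 / (−ln 0.7848590) = 11.5129/0.242251 = 47.525; round up → m = 48.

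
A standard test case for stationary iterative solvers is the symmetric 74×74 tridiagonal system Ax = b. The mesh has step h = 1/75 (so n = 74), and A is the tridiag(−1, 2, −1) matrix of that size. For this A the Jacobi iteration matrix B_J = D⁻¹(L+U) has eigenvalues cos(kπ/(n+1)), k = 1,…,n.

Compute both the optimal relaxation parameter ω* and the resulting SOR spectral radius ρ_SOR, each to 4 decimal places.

ρ_J = max_k |cos(kπ/75)| = cos(π/75) = 0.9991
√(1−ρ_J²) simplifies to sin(π/75) = 0.04188.
Young: ω* = 2/(1+√(1−ρ_J²)) = 2/(1+0.04188) = 2/1.04188 = 1.9196.
and ρ(B_{ω*}) = 1.9196 − 1 = 0.9196.

ω* = 1.9196, ρ_SOR = 0.9196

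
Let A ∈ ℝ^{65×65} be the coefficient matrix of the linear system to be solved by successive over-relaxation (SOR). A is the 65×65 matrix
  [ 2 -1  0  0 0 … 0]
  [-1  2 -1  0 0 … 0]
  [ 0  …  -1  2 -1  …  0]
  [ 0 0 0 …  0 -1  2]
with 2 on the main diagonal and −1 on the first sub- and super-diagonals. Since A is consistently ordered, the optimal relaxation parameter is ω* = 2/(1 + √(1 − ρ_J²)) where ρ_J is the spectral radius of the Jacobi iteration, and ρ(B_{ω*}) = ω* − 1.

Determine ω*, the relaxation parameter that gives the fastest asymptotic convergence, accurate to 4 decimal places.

B_J for the 65×65 system has eigenvalues cos(kπ/66); ρ_J = cos(π/66) = 0.9989.
√(1 − cos²(π/66)) = sin(π/66) ≈ 0.04758.
Then 2/(1+√(1−ρ_J²)) = 2/(1+0.04758); ω* = 2/1.04758 = 1.9092.
and ρ(B_{ω*}) = 1.9092 − 1 = 0.9092.

ω* = 1.9092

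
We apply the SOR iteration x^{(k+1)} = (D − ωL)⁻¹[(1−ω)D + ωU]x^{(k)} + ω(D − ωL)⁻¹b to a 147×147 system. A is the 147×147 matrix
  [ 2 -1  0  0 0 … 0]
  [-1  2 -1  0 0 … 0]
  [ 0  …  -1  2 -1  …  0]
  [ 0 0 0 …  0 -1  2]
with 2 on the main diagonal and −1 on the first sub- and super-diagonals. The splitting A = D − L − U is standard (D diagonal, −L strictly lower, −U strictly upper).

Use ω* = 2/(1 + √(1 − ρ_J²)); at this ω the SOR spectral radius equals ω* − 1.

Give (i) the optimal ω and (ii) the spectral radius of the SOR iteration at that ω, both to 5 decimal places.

ρ_J = max_k |cos(kπ/148)| = cos(π/148) = 0.99977
root = sin(π/148) = 0.021225  (since 1−cos² = sin²).
Then 2/(1+√(1−ρ_J²)) = 2/(1+0.021225); ω* = 2/1.021225 = 1.95843.
Hence ρ(B_{ω*}) = 1.95843 − 1 = 0.95843.

ω* = 1.95843, ρ_SOR = 0.95843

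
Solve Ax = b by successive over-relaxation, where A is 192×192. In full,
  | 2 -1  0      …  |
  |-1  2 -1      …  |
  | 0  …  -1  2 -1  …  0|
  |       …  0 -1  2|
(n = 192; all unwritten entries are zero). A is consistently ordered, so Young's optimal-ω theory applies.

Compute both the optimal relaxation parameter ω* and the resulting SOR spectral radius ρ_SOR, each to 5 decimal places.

ω* = 1.96797, ρ_SOR = 0.96797

With n=192, ρ(Jacobi) = cos(π/193) = 0.99987.
root = sin(π/193) = 0.016277  (since 1−cos² = sin²).
ω* = 2/(1 + 0.016277) = 2/1.016277 = 1.96797.
Hence ρ(B_{ω*}) = 1.96797 − 1 = 0.96797.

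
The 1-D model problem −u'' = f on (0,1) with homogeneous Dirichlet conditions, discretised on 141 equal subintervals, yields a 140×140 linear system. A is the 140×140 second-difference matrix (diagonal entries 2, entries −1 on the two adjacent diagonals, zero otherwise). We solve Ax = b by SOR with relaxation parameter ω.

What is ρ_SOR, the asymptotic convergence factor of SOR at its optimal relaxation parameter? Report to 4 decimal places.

ρ_SOR = 0.9564

n=140: λ(B_J) = 1 − λ(A)/2 = cos(kπ/141); k=1 gives ρ_J = 0.9998.
√(1−ρ_J²) = |sin(π/141)| = 0.02228
ω* = 2 / (1 + 0.02228) = 2 / 1.02228 ≈ 1.9564.
Hence ρ(B_{ω*}) = 1.9564 − 1 = 0.9564.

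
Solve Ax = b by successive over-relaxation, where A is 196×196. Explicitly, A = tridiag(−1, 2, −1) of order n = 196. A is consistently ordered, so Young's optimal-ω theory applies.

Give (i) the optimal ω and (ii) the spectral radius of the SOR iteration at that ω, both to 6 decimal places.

n=196: λ(B_J) = 1 − λ(A)/2 = cos(kπ/197); k=1 gives ρ_J = 0.999873.
√(1−ρ_J²) simplifies to sin(π/197) = 0.0159465.
Then 2/(1+√(1−ρ_J²)) = 2/(1+0.0159465); ω* = 2/1.0159465 = 1.968608.
Hence ρ(B_{ω*}) = 1.968608 − 1 = 0.968608.

ω* = 1.968608, ρ_SOR = 0.968608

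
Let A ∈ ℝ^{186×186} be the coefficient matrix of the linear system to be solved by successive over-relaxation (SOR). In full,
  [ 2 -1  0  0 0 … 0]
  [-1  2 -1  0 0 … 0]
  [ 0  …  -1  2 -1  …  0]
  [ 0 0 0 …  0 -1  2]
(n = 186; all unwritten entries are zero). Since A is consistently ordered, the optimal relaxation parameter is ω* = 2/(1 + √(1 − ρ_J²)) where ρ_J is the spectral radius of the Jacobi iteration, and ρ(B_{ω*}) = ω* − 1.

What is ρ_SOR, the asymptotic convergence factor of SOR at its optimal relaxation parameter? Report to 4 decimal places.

ρ_SOR = 0.9670

spectrum of D⁻¹(L+U) = {cos(kπ/187) : 1≤k≤186}; ρ_J = cos(π/187) = 0.9999.
√(1−ρ_J²) = |sin(π/187)| = 0.01680
ω* = 2 / (1 + 0.01680) = 2 / 1.01680 ≈ 1.9670.
ρ_SOR = ω* − 1 ≈ 0.9670.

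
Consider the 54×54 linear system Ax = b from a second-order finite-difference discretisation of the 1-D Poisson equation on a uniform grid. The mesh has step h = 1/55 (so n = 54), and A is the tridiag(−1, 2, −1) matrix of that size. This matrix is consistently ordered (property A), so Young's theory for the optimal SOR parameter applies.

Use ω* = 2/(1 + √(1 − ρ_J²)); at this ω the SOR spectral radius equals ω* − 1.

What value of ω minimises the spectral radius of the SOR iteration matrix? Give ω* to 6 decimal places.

½·tridiag(1,0,1) at n=54: λ_k = cos(kπ/55); max |λ| at k=1 ⇒ ρ_J = cos(π/55) ≈ 0.998369.
root = sin(π/55) = 0.0570888  (since 1−cos² = sin²).
ω* = 2/(1+0.0570888) = 1.891989
[ρ_SOR] ω* − 1 = 0.891989.

ω* = 1.891989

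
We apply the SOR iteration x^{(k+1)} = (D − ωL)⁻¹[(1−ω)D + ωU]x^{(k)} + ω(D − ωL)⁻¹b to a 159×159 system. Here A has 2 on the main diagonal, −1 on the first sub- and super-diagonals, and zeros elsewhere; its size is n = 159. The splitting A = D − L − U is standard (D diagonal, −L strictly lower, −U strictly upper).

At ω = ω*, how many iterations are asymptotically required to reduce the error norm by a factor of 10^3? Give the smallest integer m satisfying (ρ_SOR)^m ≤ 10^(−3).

m = 176

ρ_J = max_k |cos(kπ/160)| = cos(π/160) = 0.9998072
√(1−ρ_J²) simplifies to sin(π/160) = 0.0196337.
So ω* = 2/1.0196337 = 1.9614887 (Young).
Hence ρ(B_{ω*}) = 1.9614887 − 1 = 0.9614887.
Need (0.9614887)^m ≤ 10^(−3): m ≥ 3·ln10/|ln 0.9614887| = 6.90776/0.0392725 = 175.893 ⇒ m = 176.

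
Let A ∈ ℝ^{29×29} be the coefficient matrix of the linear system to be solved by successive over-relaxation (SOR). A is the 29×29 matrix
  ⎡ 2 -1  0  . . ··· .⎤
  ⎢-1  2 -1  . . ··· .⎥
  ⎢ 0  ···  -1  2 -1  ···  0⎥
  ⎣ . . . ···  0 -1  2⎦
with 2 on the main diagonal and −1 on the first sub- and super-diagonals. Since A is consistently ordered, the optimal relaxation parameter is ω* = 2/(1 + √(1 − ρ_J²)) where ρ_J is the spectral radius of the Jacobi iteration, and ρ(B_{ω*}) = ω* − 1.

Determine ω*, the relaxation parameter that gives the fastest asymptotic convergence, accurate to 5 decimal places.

ω* = 1.81073

With n=29, ρ(Jacobi) = cos(π/30) = 0.99452.
√(1−ρ_J²) = |sin(π/30)| = 0.104528
ω* = 2 / (1 + 0.104528) = 2 / 1.104528 ≈ 1.81073.
At ω = 1.81073 every |λ(B_ω)| = ω−1, so ρ_SOR = 0.81073.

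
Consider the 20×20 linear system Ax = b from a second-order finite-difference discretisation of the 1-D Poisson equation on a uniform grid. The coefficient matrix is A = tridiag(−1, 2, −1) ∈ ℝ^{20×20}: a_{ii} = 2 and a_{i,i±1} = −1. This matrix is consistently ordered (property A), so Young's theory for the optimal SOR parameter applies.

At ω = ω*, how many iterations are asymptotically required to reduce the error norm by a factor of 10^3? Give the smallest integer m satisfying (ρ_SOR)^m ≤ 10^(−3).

[ρ_J] n=20: ρ(B_J) = cos(π/(n+1)) = cos(π/21) = 0.9888308.
√(1−ρ_J²) = |sin(π/21)| = 0.1490423
Young: ω* = 2/(1+√(1−ρ_J²)) = 2/(1+0.1490423) = 2/1.1490423 = 1.7405800.
Hence ρ(B_{ω*}) = 1.7405800 − 1 = 0.7405800.
For 3 digits: m = 3·ln10 / (−ln 0.7405800) = 6.90776/0.300322 = 23.001; round up → m = 24.

m = 24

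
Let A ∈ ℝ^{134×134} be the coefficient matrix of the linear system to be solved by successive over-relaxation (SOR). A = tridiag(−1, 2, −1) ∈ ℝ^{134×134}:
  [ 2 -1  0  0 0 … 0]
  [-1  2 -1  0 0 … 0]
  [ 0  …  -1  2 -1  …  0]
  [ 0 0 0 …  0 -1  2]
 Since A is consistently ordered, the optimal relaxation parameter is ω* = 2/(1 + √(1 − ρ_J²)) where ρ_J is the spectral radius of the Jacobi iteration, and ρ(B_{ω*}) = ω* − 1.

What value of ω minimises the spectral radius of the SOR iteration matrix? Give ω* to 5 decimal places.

[ρ_J] n=134: ρ(B_J) = cos(π/(n+1)) = cos(π/135) = 0.99973.
√(1−ρ_J²) simplifies to sin(π/135) = 0.023269.
ω* = 2/(1 + 0.023269) = 2/1.023269 = 1.95452.
and ρ(B_{ω*}) = 1.95452 − 1 = 0.95452.

ω* = 1.95452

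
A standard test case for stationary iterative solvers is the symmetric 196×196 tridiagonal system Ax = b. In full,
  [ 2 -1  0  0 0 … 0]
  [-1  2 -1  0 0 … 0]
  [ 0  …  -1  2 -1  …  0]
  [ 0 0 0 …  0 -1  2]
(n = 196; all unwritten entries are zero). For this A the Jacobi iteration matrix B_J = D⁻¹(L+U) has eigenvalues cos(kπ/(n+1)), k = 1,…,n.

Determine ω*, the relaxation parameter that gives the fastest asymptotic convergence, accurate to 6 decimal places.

[ρ_J] n=196: ρ(B_J) = cos(π/(n+1)) = cos(π/197) = 0.999873.
√(1−ρ_J²) = |sin(π/197)| = 0.0159465
ω* = 2 / (1 + 0.0159465) = 2 / 1.0159465 ≈ 1.968608.
ρ(B_{ω*}) = ω*−1 = 0.968608

ω* = 1.968608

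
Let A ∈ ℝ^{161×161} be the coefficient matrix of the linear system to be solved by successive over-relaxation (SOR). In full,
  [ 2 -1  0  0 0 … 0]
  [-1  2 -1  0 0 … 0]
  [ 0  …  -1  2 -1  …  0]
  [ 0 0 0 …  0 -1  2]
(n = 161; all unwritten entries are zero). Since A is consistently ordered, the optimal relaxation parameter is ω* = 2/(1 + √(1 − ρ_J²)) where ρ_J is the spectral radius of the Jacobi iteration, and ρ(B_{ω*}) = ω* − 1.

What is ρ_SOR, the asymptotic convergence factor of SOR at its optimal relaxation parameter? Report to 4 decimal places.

ρ_SOR = 0.9620

[ρ_J] n=161: ρ(B_J) = cos(π/(n+1)) = cos(π/162) = 0.9998.
√(1−ρ_J²) simplifies to sin(π/162) = 0.01939.
ω* = 2/(1 + 0.01939) = 2/1.01939 = 1.9620.
[ρ_SOR] ω* − 1 = 0.9620.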